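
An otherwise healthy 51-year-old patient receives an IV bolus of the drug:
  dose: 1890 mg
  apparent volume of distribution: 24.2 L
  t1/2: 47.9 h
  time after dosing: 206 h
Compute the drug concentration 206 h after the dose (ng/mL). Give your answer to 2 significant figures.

C₀ = Dose / Vd = 1890 / 24.2 = 78.10 mg/L
k = ln2 / t½ = 0.693147 / 47.9 = 0.01447 h⁻¹
C = C₀ · e^(−k·t) = 78.10 × e^(−0.01447 × 206)
  = 78.10 × 0.05075 = 3.964 mg/L
Convert: 3.964 mg/L × 1000 = 3964 ng/mL

4000 ng/mL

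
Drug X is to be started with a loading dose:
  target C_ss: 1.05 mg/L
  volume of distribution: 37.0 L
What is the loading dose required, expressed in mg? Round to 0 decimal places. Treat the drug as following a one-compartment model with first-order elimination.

LD = Css × Vd = 1.05 × 37.0 = 38.85 mg

39 mg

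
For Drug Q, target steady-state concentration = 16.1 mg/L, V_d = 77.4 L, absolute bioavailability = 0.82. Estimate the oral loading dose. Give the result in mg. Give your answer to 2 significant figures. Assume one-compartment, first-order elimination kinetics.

1500 mg

LD = Css × Vd / F = 16.1 × 77.4 / 0.82 = 1520 mg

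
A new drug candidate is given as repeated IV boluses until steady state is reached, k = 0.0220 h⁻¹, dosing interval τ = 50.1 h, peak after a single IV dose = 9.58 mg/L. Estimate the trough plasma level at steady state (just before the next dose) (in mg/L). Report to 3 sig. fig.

e^(−kτ) = e^(−0.02200 × 50.1) = 0.3321
Accumulation ratio R = 1 / (1 − e^(−kτ)) = 1 / (1 − 0.3321) = 1.497
Steady-state trough = C₀ × R × e^(−kτ) = 9.58 × 1.497 × 0.3321 = 4.763 mg/L

4.76 mg/L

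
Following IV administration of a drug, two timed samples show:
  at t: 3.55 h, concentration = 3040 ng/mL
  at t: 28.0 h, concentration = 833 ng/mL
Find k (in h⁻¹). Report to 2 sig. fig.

0.053 h⁻¹

k = ln(C₁/C₂) / (t₂ − t₁) = ln(3040/833) / (28.0 − 3.55)
  = 1.295 / 24.45 = 0.05297 h⁻¹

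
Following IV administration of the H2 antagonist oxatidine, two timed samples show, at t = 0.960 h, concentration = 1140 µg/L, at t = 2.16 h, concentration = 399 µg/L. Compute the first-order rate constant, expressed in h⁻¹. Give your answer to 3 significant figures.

k = ln(C₁/C₂) / (t₂ − t₁) = ln(1140/399) / (2.16 − 0.960)
  = 1.050 / 1.200 = 0.8750 h⁻¹

0.875 h⁻¹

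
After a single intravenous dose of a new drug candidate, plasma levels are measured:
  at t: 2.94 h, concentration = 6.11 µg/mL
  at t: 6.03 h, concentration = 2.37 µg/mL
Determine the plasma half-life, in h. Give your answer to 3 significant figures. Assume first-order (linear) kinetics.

2.26 h

k = ln(C₁/C₂) / (t₂ − t₁) = ln(6.11/2.37) / (6.03 − 2.94)
  = 0.9470 / 3.090 = 0.3065 h⁻¹
t½ = ln2 / k = 0.693147 / 0.3065 = 2.261 h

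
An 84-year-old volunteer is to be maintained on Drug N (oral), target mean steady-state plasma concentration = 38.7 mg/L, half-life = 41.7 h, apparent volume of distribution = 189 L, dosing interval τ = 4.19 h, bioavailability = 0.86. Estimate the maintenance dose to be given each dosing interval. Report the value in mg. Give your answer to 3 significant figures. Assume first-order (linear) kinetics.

k = ln2 / t½ = 0.693147 / 41.7 = 0.01662 h⁻¹
CL = k × Vd = 0.01662 × 189 = 3.141 L/h
At steady state, F × (Dose/τ) = Css × CL.
Dose = Css × CL × τ / F = 38.7 × 3.141 × 4.19 / 0.86 = 592.2 mg

592 mg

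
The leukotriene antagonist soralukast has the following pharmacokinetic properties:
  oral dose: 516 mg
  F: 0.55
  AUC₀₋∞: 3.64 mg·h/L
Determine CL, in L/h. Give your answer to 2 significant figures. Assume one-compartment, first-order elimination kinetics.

CL = F·Dose / AUC = 0.55 × 516 / 3.64 = 77.97 L/h

78 L/h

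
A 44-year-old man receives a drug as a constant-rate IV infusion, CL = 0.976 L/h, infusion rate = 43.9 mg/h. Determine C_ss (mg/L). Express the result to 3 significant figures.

45.0 mg/L

At steady state Css = R₀ / CL = 43.9 / 0.9760 = 44.98 mg/L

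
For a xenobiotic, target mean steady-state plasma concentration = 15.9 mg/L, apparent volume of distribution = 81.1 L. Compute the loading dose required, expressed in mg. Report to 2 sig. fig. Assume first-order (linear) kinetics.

1300 mg

LD = Css × Vd = 15.9 × 81.1 = 1289 mg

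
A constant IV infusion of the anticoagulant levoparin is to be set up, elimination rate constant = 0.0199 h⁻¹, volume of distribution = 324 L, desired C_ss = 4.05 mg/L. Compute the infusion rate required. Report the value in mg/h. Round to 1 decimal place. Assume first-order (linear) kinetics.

26.1 mg/h

CL = k × Vd = 0.01990 × 324 = 6.448 L/h
At steady state, infusion rate R₀ = Css × CL = 4.05 × 6.448 = 26.11 mg/h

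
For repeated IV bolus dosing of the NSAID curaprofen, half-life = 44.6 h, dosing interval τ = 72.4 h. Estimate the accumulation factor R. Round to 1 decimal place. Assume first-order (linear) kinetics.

1.5

k = ln2 / t½ = 0.693147 / 44.6 = 0.01554 h⁻¹
e^(−kτ) = e^(−0.01554 × 72.4) = 0.3246
Accumulation ratio R = 1 / (1 − e^(−kτ)) = 1 / (1 − 0.3246) = 1.481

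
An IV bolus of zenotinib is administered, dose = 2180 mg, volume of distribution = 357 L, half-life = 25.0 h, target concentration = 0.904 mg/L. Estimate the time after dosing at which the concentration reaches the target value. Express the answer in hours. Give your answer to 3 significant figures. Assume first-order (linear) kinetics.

68.9 h

C₀ = Dose / Vd = 2180 / 357 = 6.106 mg/L
k = ln2 / t½ = 0.693147 / 25.0 = 0.02773 h⁻¹
t = ln(C₀ / C) / k = ln(6.106 / 0.904) / 0.02773
  = ln(6.754) / 0.02773 = 1.910 / 0.02773 = 68.88 h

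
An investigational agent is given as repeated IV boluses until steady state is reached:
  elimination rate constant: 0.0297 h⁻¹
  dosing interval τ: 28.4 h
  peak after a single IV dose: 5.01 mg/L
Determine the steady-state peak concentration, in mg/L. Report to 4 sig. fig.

e^(−kτ) = e^(−0.02970 × 28.4) = 0.4302
Accumulation ratio R = 1 / (1 − e^(−kτ)) = 1 / (1 − 0.4302) = 1.755
Steady-state peak = C₀ × R = 5.01 × 1.755 = 8.793 mg/L

8.793 mg/L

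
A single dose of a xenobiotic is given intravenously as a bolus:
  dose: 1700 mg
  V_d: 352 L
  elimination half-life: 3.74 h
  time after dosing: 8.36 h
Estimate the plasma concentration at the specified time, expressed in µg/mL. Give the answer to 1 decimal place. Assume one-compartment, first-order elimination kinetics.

C₀ = Dose / Vd = 1700 / 352 = 4.830 mg/L
k = ln2 / t½ = 0.693147 / 3.74 = 0.1853 h⁻¹
C = C₀ · e^(−k·t) = 4.830 × e^(−0.1853 × 8.36)
  = 4.830 × 0.2124 = 1.026 mg/L
(1.026 mg/L = 1.026 µg/mL)

1.0 µg/mL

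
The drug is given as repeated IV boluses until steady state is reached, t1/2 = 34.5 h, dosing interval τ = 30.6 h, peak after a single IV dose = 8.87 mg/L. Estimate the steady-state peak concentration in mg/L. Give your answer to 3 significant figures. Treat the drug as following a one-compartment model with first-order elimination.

k = ln2 / t½ = 0.693147 / 34.5 = 0.02009 h⁻¹
e^(−kτ) = e^(−0.02009 × 30.6) = 0.5408
Accumulation ratio R = 1 / (1 − e^(−kτ)) = 1 / (1 − 0.5408) = 2.178
Steady-state peak = C₀ × R = 8.87 × 2.178 = 19.32 mg/L

19.3 mg/L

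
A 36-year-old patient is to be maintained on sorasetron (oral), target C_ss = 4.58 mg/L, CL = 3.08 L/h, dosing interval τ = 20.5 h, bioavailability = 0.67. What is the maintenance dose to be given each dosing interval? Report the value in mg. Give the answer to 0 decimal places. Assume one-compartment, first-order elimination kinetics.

At steady state, F × (Dose/τ) = Css × CL.
Dose = Css × CL × τ / F = 4.58 × 3.080 × 20.5 / 0.67 = 431.6 mg

432 mg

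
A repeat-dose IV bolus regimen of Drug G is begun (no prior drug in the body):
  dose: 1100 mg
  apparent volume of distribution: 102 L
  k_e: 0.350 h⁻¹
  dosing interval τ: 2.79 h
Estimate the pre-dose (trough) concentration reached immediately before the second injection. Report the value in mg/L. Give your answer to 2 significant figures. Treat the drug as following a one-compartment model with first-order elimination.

C₀ per dose = Dose / Vd = 1100 / 102 = 10.78 mg/L
Fraction remaining after one interval: r = e^(−kτ) = e^(−0.3500 × 2.79) = 0.3766
Before dose 2, 1 dose has been given (aged 1τ).
C_trough = C₀ × r = 10.78 × 0.3766 = 4.060 mg/L

4.1 mg/L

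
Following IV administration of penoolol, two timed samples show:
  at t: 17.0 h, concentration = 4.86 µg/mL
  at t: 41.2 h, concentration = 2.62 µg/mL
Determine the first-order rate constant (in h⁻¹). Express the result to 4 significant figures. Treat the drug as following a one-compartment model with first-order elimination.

0.02553 h⁻¹

k = ln(C₁/C₂) / (t₂ − t₁) = ln(4.86/2.62) / (41.2 − 17.0)
  = 0.6179 / 24.20 = 0.02553 h⁻¹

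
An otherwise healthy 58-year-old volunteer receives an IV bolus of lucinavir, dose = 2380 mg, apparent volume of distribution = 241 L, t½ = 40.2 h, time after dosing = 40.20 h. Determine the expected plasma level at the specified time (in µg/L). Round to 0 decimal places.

C₀ = Dose / Vd = 2380 / 241 = 9.876 mg/L
k = ln2 / t½ = 0.693147 / 40.2 = 0.01724 h⁻¹
t / t½ = 40.20 / 40.2 = 1 half-lives
C = C₀ × (1/2)^1 = 9.876 × 0.5000 = 4.938 mg/L
Convert: 4.938 mg/L × 1000 = 4938 µg/L

4938 µg/L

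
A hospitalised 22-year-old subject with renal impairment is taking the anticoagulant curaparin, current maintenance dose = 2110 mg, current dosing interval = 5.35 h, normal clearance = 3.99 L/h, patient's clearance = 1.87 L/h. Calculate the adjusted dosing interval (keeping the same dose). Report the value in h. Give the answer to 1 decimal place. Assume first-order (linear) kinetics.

11.4 h

To keep the same average steady-state level, dosing rate must scale with clearance.
CL ratio = 1.87 / 3.99 = 0.4687
New interval (same dose) = 5.35 / 0.4687 = 11.41 h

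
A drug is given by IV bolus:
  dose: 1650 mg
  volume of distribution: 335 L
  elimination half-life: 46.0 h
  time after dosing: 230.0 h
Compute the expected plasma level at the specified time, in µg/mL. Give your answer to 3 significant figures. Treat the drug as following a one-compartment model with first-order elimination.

C₀ = Dose / Vd = 1650 / 335 = 4.925 mg/L
k = ln2 / t½ = 0.693147 / 46.0 = 0.01507 h⁻¹
t / t½ = 230.0 / 46.0 = 5 half-lives
C = C₀ × (1/2)^5 = 4.925 × 0.03125 = 0.1539 mg/L
(0.1539 mg/L = 0.1539 µg/mL)

0.154 µg/mL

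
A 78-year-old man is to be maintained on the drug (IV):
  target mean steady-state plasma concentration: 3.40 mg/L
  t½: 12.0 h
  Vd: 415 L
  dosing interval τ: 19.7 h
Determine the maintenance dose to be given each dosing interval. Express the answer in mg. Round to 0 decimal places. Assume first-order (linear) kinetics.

k = ln2 / t½ = 0.693147 / 12.0 = 0.05776 h⁻¹
CL = k × Vd = 0.05776 × 415 = 23.97 L/h
At steady state, Dose/τ = Css × CL.
Dose = Css × CL × τ = 3.40 × 23.97 × 19.7 = 1606 mg

1606 mg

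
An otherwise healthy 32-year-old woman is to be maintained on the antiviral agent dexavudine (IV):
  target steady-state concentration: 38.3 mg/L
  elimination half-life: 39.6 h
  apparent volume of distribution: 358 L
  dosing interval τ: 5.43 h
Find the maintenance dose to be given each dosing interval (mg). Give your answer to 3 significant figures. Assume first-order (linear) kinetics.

k = ln2 / t½ = 0.693147 / 39.6 = 0.01750 h⁻¹
CL = k × Vd = 0.01750 × 358 = 6.265 L/h
At steady state, Dose/τ = Css × CL.
Dose = Css × CL × τ = 38.3 × 6.265 × 5.43 = 1303 mg

1300 mg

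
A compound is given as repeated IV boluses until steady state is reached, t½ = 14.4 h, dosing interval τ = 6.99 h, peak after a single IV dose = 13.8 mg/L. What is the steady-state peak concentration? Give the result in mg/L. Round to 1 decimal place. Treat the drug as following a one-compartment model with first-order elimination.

48.3 mg/L

k = ln2 / t½ = 0.693147 / 14.4 = 0.04814 h⁻¹
e^(−kτ) = e^(−0.04814 × 6.99) = 0.7143
Accumulation ratio R = 1 / (1 − e^(−kτ)) = 1 / (1 − 0.7143) = 3.500
Steady-state peak = C₀ × R = 13.8 × 3.500 = 48.30 mg/L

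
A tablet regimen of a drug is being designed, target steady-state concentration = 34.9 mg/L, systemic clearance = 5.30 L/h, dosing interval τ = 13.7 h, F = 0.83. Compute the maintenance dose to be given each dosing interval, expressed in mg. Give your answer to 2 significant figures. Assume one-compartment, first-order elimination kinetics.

3100 mg

At steady state, F × (Dose/τ) = Css × CL.
Dose = Css × CL × τ / F = 34.9 × 5.300 × 13.7 / 0.83 = 3053 mg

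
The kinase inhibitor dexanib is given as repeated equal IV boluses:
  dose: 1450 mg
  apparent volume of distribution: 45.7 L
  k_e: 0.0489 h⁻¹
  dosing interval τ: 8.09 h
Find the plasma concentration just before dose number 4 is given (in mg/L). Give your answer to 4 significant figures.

45.43 mg/L

C₀ per dose = Dose / Vd = 1450 / 45.7 = 31.73 mg/L
Fraction remaining after one interval: r = e^(−kτ) = e^(−0.04890 × 8.09) = 0.6733
Before dose 4, 3 doses have been given (aged 1τ, 2τ, 3τ).
C_trough = C₀ × (r + r² + … + r^3) = C₀ × r(1−r^3)/(1−r)
        = 31.73 × 0.6733 × (1 − 0.3052) / (1 − 0.6733) = 45.43 mg/L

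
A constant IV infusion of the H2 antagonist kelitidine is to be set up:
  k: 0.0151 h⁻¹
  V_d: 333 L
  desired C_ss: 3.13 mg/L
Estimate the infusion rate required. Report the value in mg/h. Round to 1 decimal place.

CL = k × Vd = 0.01510 × 333 = 5.028 L/h
At steady state, infusion rate R₀ = Css × CL = 3.13 × 5.028 = 15.74 mg/h

15.7 mg/h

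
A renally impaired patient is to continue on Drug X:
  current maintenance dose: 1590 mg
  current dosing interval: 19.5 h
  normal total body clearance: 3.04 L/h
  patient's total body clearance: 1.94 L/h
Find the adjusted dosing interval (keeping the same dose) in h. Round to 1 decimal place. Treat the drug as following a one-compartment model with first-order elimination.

30.6 h

To keep the same average steady-state level, dosing rate must scale with clearance.
CL ratio = 1.94 / 3.04 = 0.6382
New interval (same dose) = 19.5 / 0.6382 = 30.55 h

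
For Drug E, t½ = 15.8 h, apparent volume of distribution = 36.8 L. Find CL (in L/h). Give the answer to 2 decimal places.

1.61 L/h

k = ln2 / t½ = 0.693147 / 15.8 = 0.04387 h⁻¹
CL = k × Vd = 0.04387 × 36.8 = 1.614 L/h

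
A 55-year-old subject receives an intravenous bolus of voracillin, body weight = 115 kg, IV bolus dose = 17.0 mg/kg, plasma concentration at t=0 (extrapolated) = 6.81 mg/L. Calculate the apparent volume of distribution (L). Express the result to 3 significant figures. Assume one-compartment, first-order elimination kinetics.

287 L

Dose = 17.0 × 115 = 1955 mg
Vd = Dose / C₀ = 1955 / 6.81 = 287.1 L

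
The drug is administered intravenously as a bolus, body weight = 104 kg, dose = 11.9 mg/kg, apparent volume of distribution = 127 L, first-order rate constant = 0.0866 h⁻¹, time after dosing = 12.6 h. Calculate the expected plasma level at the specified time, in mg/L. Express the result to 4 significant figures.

3.273 mg/L

Total dose = 11.9 × 104 = 1238 mg
C₀ = Dose / Vd = 1238 / 127 = 9.748 mg/L
C = C₀ · e^(−k·t) = 9.748 × e^(−0.08660 × 12.6)
  = 9.748 × 0.3358 = 3.273 mg/L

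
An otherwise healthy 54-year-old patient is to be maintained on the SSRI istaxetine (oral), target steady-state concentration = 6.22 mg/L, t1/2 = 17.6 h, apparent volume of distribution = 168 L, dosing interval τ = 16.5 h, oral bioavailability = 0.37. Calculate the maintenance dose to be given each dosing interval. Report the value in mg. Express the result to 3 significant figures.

1840 mg

k = ln2 / t½ = 0.693147 / 17.6 = 0.03938 h⁻¹
CL = k × Vd = 0.03938 × 168 = 6.616 L/h
At steady state, F × (Dose/τ) = Css × CL.
Dose = Css × CL × τ / F = 6.22 × 6.616 × 16.5 / 0.37 = 1835 mg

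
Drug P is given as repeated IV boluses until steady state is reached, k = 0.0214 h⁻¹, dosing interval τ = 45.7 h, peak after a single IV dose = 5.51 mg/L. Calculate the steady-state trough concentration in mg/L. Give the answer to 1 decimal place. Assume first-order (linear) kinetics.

e^(−kτ) = e^(−0.02140 × 45.7) = 0.3761
Accumulation ratio R = 1 / (1 − e^(−kτ)) = 1 / (1 − 0.3761) = 1.603
Steady-state trough = C₀ × R × e^(−kτ) = 5.51 × 1.603 × 0.3761 = 3.322 mg/L

3.3 mg/L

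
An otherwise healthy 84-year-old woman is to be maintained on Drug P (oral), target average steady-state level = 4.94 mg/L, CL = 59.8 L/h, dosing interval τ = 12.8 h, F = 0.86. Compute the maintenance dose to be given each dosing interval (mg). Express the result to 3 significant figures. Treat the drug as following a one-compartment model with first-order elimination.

At steady state, F × (Dose/τ) = Css × CL.
Dose = Css × CL × τ / F = 4.94 × 59.80 × 12.8 / 0.86 = 4397 mg

4400 mg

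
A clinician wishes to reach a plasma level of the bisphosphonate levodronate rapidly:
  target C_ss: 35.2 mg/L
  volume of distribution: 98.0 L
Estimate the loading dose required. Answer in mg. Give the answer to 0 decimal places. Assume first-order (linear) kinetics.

3450 mg

LD = Css × Vd = 35.2 × 98.0 = 3450 mg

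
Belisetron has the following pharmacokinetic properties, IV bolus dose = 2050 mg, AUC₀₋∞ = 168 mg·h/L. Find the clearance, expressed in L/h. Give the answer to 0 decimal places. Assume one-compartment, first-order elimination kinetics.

12 L/h

CL = Dose / AUC = 2050 / 168 = 12.20 L/h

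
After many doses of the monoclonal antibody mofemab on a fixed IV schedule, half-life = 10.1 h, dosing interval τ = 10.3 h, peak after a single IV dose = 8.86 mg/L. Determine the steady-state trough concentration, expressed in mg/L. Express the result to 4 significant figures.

k = ln2 / t½ = 0.693147 / 10.1 = 0.06863 h⁻¹
e^(−kτ) = e^(−0.06863 × 10.3) = 0.4932
Accumulation ratio R = 1 / (1 − e^(−kτ)) = 1 / (1 − 0.4932) = 1.973
Steady-state trough = C₀ × R × e^(−kτ) = 8.86 × 1.973 × 0.4932 = 8.622 mg/L

8.622 mg/L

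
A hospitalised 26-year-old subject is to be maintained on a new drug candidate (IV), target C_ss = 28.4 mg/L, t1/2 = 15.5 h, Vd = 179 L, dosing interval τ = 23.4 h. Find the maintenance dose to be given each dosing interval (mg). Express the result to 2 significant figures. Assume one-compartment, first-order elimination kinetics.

5300 mg

k = ln2 / t½ = 0.693147 / 15.5 = 0.04472 h⁻¹
CL = k × Vd = 0.04472 × 179 = 8.005 L/h
At steady state, Dose/τ = Css × CL.
Dose = Css × CL × τ = 28.4 × 8.005 × 23.4 = 5320 mg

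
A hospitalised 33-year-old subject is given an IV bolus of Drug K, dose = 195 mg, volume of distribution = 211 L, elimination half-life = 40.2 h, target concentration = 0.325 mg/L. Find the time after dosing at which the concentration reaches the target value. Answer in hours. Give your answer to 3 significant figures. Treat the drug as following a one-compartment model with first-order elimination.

60.6 h

C₀ = Dose / Vd = 195.0 / 211 = 0.9242 mg/L
k = ln2 / t½ = 0.693147 / 40.2 = 0.01724 h⁻¹
t = ln(C₀ / C) / k = ln(0.9242 / 0.325) / 0.01724
  = ln(2.844) / 0.01724 = 1.045 / 0.01724 = 60.61 h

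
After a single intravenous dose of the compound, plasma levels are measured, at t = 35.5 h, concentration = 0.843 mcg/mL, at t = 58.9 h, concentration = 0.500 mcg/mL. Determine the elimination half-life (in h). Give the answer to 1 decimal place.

31.1 h

k = ln(C₁/C₂) / (t₂ − t₁) = ln(0.843/0.500) / (58.9 − 35.5)
  = 0.5224 / 23.40 = 0.02232 h⁻¹
t½ = ln2 / k = 0.693147 / 0.02232 = 31.05 h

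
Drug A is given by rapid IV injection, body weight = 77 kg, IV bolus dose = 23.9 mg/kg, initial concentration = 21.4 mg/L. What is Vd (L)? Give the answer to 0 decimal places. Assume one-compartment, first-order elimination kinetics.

Dose = 23.9 × 77 = 1840 mg
Vd = Dose / C₀ = 1840 / 21.4 = 85.98 L

86 L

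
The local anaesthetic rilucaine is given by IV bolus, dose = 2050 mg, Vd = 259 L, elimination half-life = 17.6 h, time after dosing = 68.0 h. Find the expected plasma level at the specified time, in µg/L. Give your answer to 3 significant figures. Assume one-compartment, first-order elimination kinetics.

C₀ = Dose / Vd = 2050 / 259 = 7.915 mg/L
k = ln2 / t½ = 0.693147 / 17.6 = 0.03938 h⁻¹
C = C₀ · e^(−k·t) = 7.915 × e^(−0.03938 × 68.0)
  = 7.915 × 0.06871 = 0.5438 mg/L
Convert: 0.5438 mg/L × 1000 = 543.8 µg/L

544 µg/L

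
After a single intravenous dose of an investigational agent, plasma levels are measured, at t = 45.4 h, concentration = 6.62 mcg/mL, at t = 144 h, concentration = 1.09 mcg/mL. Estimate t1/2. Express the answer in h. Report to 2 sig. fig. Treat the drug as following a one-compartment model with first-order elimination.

k = ln(C₁/C₂) / (t₂ − t₁) = ln(6.62/1.09) / (144 − 45.4)
  = 1.804 / 98.60 = 0.01830 h⁻¹
t½ = ln2 / k = 0.693147 / 0.01830 = 37.88 h

38 h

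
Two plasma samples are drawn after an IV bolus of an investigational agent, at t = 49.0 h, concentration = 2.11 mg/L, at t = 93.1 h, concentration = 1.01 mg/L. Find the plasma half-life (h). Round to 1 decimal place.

41.5 h

k = ln(C₁/C₂) / (t₂ − t₁) = ln(2.11/1.01) / (93.1 − 49.0)
  = 0.7367 / 44.10 = 0.01671 h⁻¹
t½ = ln2 / k = 0.693147 / 0.01671 = 41.48 h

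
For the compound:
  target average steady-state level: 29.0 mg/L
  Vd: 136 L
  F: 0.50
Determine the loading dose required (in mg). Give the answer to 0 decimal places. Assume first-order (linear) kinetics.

LD = Css × Vd / F = 29.0 × 136 / 0.50 = 7888 mg

7888 mg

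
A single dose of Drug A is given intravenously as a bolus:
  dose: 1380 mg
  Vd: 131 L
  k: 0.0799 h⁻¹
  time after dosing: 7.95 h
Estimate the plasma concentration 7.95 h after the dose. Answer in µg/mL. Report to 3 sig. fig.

5.58 µg/mL

C₀ = Dose / Vd = 1380 / 131 = 10.53 mg/L
C = C₀ · e^(−k·t) = 10.53 × e^(−0.07990 × 7.95)
  = 10.53 × 0.5298 = 5.579 mg/L
(5.579 mg/L = 5.579 µg/mL)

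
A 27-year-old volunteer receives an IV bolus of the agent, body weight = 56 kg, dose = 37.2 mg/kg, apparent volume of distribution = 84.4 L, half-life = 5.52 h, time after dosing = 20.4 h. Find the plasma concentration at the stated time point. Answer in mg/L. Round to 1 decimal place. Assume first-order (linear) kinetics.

Total dose = 37.2 × 56 = 2083 mg
C₀ = Dose / Vd = 2083 / 84.4 = 24.68 mg/L
k = ln2 / t½ = 0.693147 / 5.52 = 0.1256 h⁻¹
C = C₀ · e^(−k·t) = 24.68 × e^(−0.1256 × 20.4)
  = 24.68 × 0.07713 = 1.904 mg/L

1.9 mg/L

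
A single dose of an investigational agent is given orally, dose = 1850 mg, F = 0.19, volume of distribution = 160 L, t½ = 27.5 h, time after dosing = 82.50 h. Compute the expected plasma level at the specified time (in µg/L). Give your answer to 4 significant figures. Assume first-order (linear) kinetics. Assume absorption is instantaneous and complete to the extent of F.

274.6 µg/L

Amount reaching circulation = F × Dose = 0.19 × 1850 = 351.5 mg
C₀ = F·Dose / Vd = 351.5 / 160 = 2.197 mg/L
k = ln2 / t½ = 0.693147 / 27.5 = 0.02521 h⁻¹
t / t½ = 82.50 / 27.5 = 3 half-lives
C = C₀ × (1/2)^3 = 2.197 × 0.1250 = 0.2746 mg/L
Convert: 0.2746 mg/L × 1000 = 274.6 µg/L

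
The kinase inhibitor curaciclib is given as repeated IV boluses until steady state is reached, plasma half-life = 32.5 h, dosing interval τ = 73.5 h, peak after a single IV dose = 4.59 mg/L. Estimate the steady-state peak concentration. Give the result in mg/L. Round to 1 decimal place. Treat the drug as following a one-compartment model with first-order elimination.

k = ln2 / t½ = 0.693147 / 32.5 = 0.02133 h⁻¹
e^(−kτ) = e^(−0.02133 × 73.5) = 0.2085
Accumulation ratio R = 1 / (1 − e^(−kτ)) = 1 / (1 − 0.2085) = 1.263
Steady-state peak = C₀ × R = 4.59 × 1.263 = 5.797 mg/L

5.8 mg/L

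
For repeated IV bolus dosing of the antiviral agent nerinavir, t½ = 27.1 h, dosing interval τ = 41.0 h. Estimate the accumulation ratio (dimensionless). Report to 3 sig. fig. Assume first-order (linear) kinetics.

1.54

k = ln2 / t½ = 0.693147 / 27.1 = 0.02558 h⁻¹
e^(−kτ) = e^(−0.02558 × 41.0) = 0.3504
Accumulation ratio R = 1 / (1 − e^(−kτ)) = 1 / (1 − 0.3504) = 1.539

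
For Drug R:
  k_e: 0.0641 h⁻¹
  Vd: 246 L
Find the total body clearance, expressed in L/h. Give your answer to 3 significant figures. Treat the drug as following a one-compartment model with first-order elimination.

CL = k × Vd = 0.0641 × 246 = 15.77 L/h

15.8 L/h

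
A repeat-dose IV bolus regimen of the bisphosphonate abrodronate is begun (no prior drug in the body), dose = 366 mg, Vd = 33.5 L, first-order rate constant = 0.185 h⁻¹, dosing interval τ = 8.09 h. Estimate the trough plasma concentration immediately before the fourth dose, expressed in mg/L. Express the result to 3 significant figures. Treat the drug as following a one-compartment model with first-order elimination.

3.12 mg/L

C₀ per dose = Dose / Vd = 366 / 33.5 = 10.93 mg/L
Fraction remaining after one interval: r = e^(−kτ) = e^(−0.1850 × 8.09) = 0.2239
Before dose 4, 3 doses have been given (aged 1τ, 2τ, 3τ).
C_trough = C₀ × (r + r² + … + r^3) = C₀ × r(1−r^3)/(1−r)
        = 10.93 × 0.2239 × (1 − 0.01122) / (1 − 0.2239) = 3.118 mg/L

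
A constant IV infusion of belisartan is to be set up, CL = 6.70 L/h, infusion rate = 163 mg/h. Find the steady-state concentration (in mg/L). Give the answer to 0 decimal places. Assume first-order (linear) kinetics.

24 mg/L

At steady state Css = R₀ / CL = 163 / 6.700 = 24.33 mg/L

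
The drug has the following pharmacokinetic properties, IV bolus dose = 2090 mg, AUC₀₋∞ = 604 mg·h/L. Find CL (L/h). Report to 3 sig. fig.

3.46 L/h

CL = Dose / AUC = 2090 / 604 = 3.460 L/h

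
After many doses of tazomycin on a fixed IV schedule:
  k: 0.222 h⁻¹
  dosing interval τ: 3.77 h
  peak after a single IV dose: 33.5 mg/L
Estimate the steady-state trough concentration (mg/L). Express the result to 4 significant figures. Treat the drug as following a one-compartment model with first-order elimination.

e^(−kτ) = e^(−0.2220 × 3.77) = 0.4330
Accumulation ratio R = 1 / (1 − e^(−kτ)) = 1 / (1 − 0.4330) = 1.764
Steady-state trough = C₀ × R × e^(−kτ) = 33.5 × 1.764 × 0.4330 = 25.59 mg/L

25.59 mg/L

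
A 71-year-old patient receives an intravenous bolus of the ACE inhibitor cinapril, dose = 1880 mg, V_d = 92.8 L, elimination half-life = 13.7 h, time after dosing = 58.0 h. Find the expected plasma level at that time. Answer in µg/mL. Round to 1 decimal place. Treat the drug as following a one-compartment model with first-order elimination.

1.1 µg/mL

C₀ = Dose / Vd = 1880 / 92.8 = 20.26 mg/L
k = ln2 / t½ = 0.693147 / 13.7 = 0.05059 h⁻¹
C = C₀ · e^(−k·t) = 20.26 × e^(−0.05059 × 58.0)
  = 20.26 × 0.05317 = 1.077 mg/L
(1.077 mg/L = 1.077 µg/mL)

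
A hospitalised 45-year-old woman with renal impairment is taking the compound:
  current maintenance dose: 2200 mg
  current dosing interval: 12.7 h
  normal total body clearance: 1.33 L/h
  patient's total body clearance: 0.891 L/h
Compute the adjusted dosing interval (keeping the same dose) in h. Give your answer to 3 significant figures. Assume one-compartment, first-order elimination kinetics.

To keep the same average steady-state level, dosing rate must scale with clearance.
CL ratio = 0.891 / 1.33 = 0.6699
New interval (same dose) = 12.7 / 0.6699 = 18.96 h

19.0 h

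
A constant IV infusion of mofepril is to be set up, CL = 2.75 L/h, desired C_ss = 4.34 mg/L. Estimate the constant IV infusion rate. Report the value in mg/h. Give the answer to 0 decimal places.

At steady state, infusion rate R₀ = Css × CL = 4.34 × 2.750 = 11.94 mg/h

12 mg/h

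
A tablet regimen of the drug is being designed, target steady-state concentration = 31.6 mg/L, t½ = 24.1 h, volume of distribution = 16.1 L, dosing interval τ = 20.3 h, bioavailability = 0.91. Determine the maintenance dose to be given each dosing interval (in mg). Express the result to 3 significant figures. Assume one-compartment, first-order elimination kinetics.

k = ln2 / t½ = 0.693147 / 24.1 = 0.02876 h⁻¹
CL = k × Vd = 0.02876 × 16.1 = 0.4630 L/h
At steady state, F × (Dose/τ) = Css × CL.
Dose = Css × CL × τ / F = 31.6 × 0.4630 × 20.3 / 0.91 = 326.4 mg

326 mg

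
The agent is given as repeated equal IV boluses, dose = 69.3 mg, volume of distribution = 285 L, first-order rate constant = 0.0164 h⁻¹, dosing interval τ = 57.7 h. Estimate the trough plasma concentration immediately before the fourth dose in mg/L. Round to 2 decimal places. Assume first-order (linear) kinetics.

0.15 mg/L

C₀ per dose = Dose / Vd = 69.3 / 285 = 0.2432 mg/L
Fraction remaining after one interval: r = e^(−kτ) = e^(−0.01640 × 57.7) = 0.3882
Before dose 4, 3 doses have been given (aged 1τ, 2τ, 3τ).
C_trough = C₀ × (r + r² + … + r^3) = C₀ × r(1−r^3)/(1−r)
        = 0.2432 × 0.3882 × (1 − 0.05850) / (1 − 0.3882) = 0.1453 mg/L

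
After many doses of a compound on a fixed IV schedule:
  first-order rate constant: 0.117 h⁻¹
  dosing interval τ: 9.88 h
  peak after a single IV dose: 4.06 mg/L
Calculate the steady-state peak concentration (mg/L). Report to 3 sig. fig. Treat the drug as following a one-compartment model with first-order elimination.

5.92 mg/L

e^(−kτ) = e^(−0.1170 × 9.88) = 0.3148
Accumulation ratio R = 1 / (1 − e^(−kτ)) = 1 / (1 − 0.3148) = 1.459
Steady-state peak = C₀ × R = 4.06 × 1.459 = 5.924 mg/L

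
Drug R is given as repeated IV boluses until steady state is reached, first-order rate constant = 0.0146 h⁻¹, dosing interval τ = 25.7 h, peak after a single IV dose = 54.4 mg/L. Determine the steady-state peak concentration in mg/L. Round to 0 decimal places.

e^(−kτ) = e^(−0.01460 × 25.7) = 0.6871
Accumulation ratio R = 1 / (1 − e^(−kτ)) = 1 / (1 − 0.6871) = 3.196
Steady-state peak = C₀ × R = 54.4 × 3.196 = 173.9 mg/L

174 mg/L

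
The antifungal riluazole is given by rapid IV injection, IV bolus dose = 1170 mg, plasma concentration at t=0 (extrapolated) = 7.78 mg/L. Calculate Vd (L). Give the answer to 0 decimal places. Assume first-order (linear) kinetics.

Vd = Dose / C₀ = 1170 / 7.78 = 150.4 L

150 L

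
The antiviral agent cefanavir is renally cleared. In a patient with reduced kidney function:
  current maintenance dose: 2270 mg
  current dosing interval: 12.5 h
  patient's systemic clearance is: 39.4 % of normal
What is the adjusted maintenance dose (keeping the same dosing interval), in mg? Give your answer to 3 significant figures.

To keep the same average steady-state level, dosing rate must scale with clearance.
CL ratio = 39.4 / 100 = 0.3940
New dose (same interval) = 2270 × 0.3940 = 894.4 mg

894 mg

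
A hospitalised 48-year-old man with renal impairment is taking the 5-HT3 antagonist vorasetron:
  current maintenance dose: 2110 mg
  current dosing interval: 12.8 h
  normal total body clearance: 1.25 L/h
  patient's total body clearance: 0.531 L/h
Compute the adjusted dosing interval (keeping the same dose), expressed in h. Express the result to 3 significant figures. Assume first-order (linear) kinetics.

30.1 h

To keep the same average steady-state level, dosing rate must scale with clearance.
CL ratio = 0.531 / 1.25 = 0.4248
New interval (same dose) = 12.8 / 0.4248 = 30.13 h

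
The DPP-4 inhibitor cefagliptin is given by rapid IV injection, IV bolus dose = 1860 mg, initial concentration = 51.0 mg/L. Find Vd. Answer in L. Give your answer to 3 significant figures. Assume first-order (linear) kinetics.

Vd = Dose / C₀ = 1860 / 51.0 = 36.47 L

36.5 L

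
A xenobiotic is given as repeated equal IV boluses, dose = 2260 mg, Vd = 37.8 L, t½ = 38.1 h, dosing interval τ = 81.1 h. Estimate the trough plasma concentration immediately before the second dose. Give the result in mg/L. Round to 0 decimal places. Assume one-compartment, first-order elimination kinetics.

C₀ per dose = Dose / Vd = 2260 / 37.8 = 59.79 mg/L
k = ln2 / t½ = 0.693147 / 38.1 = 0.01819 h⁻¹
Fraction remaining after one interval: r = e^(−kτ) = e^(−0.01819 × 81.1) = 0.2287
Before dose 2, 1 dose has been given (aged 1τ).
C_trough = C₀ × r = 59.79 × 0.2287 = 13.67 mg/L

14 mg/L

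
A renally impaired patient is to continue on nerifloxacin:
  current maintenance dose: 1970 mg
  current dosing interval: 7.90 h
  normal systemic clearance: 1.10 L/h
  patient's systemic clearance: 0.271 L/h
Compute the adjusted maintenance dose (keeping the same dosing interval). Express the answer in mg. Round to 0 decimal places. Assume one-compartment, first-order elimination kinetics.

To keep the same average steady-state level, dosing rate must scale with clearance.
CL ratio = 0.271 / 1.10 = 0.2464
New dose (same interval) = 1970 × 0.2464 = 485.4 mg

485 mg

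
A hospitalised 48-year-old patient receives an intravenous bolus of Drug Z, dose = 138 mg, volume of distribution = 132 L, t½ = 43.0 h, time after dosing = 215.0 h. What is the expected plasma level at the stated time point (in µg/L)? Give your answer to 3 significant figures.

C₀ = Dose / Vd = 138.0 / 132 = 1.045 mg/L
k = ln2 / t½ = 0.693147 / 43.0 = 0.01612 h⁻¹
t / t½ = 215.0 / 43.0 = 5 half-lives
C = C₀ × (1/2)^5 = 1.045 × 0.03125 = 0.03266 mg/L
Convert: 0.03266 mg/L × 1000 = 32.66 µg/L

32.7 µg/L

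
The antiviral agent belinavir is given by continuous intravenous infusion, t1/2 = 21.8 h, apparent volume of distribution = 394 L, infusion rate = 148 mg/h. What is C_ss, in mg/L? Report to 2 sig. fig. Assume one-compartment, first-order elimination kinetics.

12 mg/L

k = ln2 / t½ = 0.693147 / 21.8 = 0.03180 h⁻¹
CL = k × Vd = 0.03180 × 394 = 12.53 L/h
At steady state Css = R₀ / CL = 148 / 12.53 = 11.81 mg/L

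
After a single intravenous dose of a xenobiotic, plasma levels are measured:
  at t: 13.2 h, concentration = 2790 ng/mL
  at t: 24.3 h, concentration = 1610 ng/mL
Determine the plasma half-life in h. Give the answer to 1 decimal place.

k = ln(C₁/C₂) / (t₂ − t₁) = ln(2790/1610) / (24.3 − 13.2)
  = 0.5498 / 11.10 = 0.04953 h⁻¹
t½ = ln2 / k = 0.693147 / 0.04953 = 13.99 h

14.0 h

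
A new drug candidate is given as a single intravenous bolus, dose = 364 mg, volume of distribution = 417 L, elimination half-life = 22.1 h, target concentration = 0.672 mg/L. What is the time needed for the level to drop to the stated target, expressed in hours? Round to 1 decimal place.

C₀ = Dose / Vd = 364.0 / 417 = 0.8729 mg/L
k = ln2 / t½ = 0.693147 / 22.1 = 0.03136 h⁻¹
t = ln(C₀ / C) / k = ln(0.8729 / 0.672) / 0.03136
  = ln(1.299) / 0.03136 = 0.2616 / 0.03136 = 8.342 h

8.3 h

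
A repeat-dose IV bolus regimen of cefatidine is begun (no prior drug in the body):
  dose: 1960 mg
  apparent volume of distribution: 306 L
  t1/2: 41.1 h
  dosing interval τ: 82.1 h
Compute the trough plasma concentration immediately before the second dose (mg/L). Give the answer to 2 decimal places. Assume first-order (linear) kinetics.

1.60 mg/L

C₀ per dose = Dose / Vd = 1960 / 306 = 6.405 mg/L
k = ln2 / t½ = 0.693147 / 41.1 = 0.01686 h⁻¹
Fraction remaining after one interval: r = e^(−kτ) = e^(−0.01686 × 82.1) = 0.2505
Before dose 2, 1 dose has been given (aged 1τ).
C_trough = C₀ × r = 6.405 × 0.2505 = 1.604 mg/L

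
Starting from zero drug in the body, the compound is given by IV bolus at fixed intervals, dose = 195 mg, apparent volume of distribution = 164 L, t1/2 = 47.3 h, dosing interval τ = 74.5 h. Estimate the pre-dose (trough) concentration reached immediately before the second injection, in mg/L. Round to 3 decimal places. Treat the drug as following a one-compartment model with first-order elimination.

0.399 mg/L

C₀ per dose = Dose / Vd = 195 / 164 = 1.189 mg/L
k = ln2 / t½ = 0.693147 / 47.3 = 0.01465 h⁻¹
Fraction remaining after one interval: r = e^(−kτ) = e^(−0.01465 × 74.5) = 0.3357
Before dose 2, 1 dose has been given (aged 1τ).
C_trough = C₀ × r = 1.189 × 0.3357 = 0.3991 mg/L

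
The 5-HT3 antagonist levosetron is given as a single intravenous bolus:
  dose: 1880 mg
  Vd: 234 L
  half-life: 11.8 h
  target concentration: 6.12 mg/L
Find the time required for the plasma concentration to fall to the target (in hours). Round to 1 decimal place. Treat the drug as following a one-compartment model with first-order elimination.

4.6 h

C₀ = Dose / Vd = 1880 / 234 = 8.034 mg/L
k = ln2 / t½ = 0.693147 / 11.8 = 0.05874 h⁻¹
t = ln(C₀ / C) / k = ln(8.034 / 6.12) / 0.05874
  = ln(1.313) / 0.05874 = 0.2723 / 0.05874 = 4.636 h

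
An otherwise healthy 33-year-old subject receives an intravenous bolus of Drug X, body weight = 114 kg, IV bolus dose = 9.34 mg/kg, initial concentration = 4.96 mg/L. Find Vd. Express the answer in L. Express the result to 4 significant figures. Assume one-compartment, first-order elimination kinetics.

Dose = 9.34 × 114 = 1065 mg
Vd = Dose / C₀ = 1065 / 4.96 = 214.7 L

214.7 L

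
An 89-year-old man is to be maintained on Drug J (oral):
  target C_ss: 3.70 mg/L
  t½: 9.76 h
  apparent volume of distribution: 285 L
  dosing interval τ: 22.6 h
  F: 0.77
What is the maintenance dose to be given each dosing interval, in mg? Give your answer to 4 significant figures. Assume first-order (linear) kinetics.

2198 mg

k = ln2 / t½ = 0.693147 / 9.76 = 0.07102 h⁻¹
CL = k × Vd = 0.07102 × 285 = 20.24 L/h
At steady state, F × (Dose/τ) = Css × CL.
Dose = Css × CL × τ / F = 3.70 × 20.24 × 22.6 / 0.77 = 2198 mg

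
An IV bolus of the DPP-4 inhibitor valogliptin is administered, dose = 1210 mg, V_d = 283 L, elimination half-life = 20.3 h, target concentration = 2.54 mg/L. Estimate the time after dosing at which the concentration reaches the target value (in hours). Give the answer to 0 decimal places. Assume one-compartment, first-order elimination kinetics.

15 h

C₀ = Dose / Vd = 1210 / 283 = 4.276 mg/L
k = ln2 / t½ = 0.693147 / 20.3 = 0.03415 h⁻¹
t = ln(C₀ / C) / k = ln(4.276 / 2.54) / 0.03415
  = ln(1.683) / 0.03415 = 0.5206 / 0.03415 = 15.24 h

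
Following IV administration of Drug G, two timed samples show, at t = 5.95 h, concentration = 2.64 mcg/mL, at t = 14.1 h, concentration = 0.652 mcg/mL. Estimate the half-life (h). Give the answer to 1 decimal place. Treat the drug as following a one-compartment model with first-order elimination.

k = ln(C₁/C₂) / (t₂ − t₁) = ln(2.64/0.652) / (14.1 − 5.95)
  = 1.398 / 8.150 = 0.1715 h⁻¹
t½ = ln2 / k = 0.693147 / 0.1715 = 4.042 h

4.0 h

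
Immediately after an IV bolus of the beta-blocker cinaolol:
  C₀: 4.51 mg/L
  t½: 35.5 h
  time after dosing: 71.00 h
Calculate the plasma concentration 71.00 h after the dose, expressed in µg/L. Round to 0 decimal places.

1128 µg/L

k = ln2 / t½ = 0.693147 / 35.5 = 0.01953 h⁻¹
t / t½ = 71.00 / 35.5 = 2 half-lives
C = C₀ × (1/2)^2 = 4.510 × 0.2500 = 1.128 mg/L
Convert: 1.128 mg/L × 1000 = 1128 µg/L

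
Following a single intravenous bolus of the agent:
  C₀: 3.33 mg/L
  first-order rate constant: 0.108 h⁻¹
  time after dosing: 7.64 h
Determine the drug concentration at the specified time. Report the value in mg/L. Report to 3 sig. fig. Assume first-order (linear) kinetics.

C = C₀ · e^(−k·t) = 3.330 × e^(−0.1080 × 7.64)
  = 3.330 × 0.4382 = 1.459 mg/L

1.46 mg/L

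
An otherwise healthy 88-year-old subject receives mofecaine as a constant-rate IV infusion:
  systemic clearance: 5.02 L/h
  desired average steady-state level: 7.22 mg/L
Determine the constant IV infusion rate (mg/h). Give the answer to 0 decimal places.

At steady state, infusion rate R₀ = Css × CL = 7.22 × 5.020 = 36.24 mg/h

36 mg/h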